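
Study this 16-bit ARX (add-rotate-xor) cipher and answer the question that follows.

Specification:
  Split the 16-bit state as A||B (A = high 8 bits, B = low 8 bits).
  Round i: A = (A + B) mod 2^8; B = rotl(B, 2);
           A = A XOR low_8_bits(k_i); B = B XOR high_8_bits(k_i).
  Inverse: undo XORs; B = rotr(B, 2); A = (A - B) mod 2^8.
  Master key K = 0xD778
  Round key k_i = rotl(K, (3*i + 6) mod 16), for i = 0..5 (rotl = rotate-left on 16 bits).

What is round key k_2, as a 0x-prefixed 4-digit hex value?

0x8D77

K = 0xD778
k_0 = rotl(K, (3*0+6) mod 16) = rotl(K, 6) = 0xDE35
k_1 = rotl(K, (3*1+6) mod 16) = rotl(K, 9) = 0xF1AE
k_2 = rotl(K, (3*2+6) mod 16) = rotl(K, 12) = 0x8D77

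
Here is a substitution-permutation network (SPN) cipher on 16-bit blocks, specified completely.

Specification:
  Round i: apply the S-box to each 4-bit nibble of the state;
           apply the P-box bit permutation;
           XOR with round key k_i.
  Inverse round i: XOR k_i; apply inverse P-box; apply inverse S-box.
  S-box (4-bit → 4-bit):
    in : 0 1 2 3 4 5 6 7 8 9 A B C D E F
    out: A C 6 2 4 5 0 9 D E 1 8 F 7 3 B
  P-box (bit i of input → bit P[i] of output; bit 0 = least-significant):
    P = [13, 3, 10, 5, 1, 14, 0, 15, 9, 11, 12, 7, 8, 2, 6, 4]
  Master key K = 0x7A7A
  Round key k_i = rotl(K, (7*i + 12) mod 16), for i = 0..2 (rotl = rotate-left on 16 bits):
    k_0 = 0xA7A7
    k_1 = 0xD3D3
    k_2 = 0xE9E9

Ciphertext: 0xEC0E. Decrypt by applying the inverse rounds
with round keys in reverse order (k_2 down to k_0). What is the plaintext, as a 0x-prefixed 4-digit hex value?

0xAA94

s_0 = ciphertext = 0xEC0E
s_1 = InvRound(s_0, k_2) = 0xDB51
s_2 = InvRound(s_1, k_1) = 0x60A6
s_3 = InvRound(s_2, k_0) = 0xAA94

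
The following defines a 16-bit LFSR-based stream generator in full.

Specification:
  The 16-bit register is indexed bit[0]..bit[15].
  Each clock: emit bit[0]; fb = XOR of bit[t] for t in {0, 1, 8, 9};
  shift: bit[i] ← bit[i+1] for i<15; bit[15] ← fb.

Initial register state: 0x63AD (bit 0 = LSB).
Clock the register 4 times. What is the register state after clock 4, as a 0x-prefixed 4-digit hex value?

reg_0 = 0x63AD
clock 1: out=1, reg = 0xB1D6
clock 2: out=0, reg = 0x58EB
clock 3: out=1, reg = 0x2C75
clock 4: out=1, reg = 0x963A

0x963A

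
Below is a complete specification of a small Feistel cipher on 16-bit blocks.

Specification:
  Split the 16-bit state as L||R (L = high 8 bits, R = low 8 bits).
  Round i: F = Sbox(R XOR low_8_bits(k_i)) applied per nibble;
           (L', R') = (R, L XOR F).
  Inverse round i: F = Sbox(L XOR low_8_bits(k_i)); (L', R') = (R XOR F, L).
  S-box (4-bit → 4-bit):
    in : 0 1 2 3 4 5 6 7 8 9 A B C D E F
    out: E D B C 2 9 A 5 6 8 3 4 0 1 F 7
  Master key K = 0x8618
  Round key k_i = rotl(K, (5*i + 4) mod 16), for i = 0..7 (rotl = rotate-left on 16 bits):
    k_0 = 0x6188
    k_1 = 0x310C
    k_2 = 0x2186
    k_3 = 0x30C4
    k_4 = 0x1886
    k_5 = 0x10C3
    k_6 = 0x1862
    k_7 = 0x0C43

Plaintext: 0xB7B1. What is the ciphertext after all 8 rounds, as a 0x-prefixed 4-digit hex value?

s_0 = plaintext = 0xB7B1
s_1 = Round(s_0, k_0) = 0xB17F
s_2 = Round(s_1, k_1) = 0x7FED
s_3 = Round(s_2, k_2) = 0xEDDB
s_4 = Round(s_3, k_3) = 0xDB3A
s_5 = Round(s_4, k_4) = 0x3A9B
s_6 = Round(s_5, k_5) = 0x9BAC
s_7 = Round(s_6, k_6) = 0xAC94
s_8 = Round(s_7, k_7) = 0x94B9

0x94B9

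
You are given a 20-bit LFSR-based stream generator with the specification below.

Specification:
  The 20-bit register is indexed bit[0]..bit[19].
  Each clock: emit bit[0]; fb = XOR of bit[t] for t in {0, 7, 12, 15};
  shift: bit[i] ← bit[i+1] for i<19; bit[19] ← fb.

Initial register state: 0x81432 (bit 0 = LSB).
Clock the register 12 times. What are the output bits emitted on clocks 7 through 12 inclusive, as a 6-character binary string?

reg_0 = 0x81432
clock 1: out=0, reg = 0xC0A19
clock 2: out=1, reg = 0xE050C
clock 3: out=0, reg = 0x70286
clock 4: out=0, reg = 0xB8143
clock 5: out=1, reg = 0x5C0A1
clock 6: out=1, reg = 0xAE050
clock 7: out=0, reg = 0xD7028
clock 8: out=0, reg = 0xEB814
clock 9: out=0, reg = 0x75C0A
clock 10: out=0, reg = 0xBAE05
clock 11: out=1, reg = 0x5D702
clock 12: out=0, reg = 0x2EB81

000010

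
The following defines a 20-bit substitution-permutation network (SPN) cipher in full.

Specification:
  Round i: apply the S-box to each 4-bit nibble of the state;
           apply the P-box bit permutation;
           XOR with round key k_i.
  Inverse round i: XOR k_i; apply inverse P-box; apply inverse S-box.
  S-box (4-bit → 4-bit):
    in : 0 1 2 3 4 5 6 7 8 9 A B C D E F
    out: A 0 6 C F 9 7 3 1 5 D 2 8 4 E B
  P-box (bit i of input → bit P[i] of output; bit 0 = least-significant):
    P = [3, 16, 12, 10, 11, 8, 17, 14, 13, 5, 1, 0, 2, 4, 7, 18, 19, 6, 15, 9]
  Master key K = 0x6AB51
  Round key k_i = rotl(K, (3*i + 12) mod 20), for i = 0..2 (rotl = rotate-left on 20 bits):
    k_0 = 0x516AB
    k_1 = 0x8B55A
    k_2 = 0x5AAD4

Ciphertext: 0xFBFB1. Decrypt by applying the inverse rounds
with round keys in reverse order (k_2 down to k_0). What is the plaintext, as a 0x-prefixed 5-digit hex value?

s_0 = ciphertext = 0xFBFB1
s_1 = InvRound(s_0, k_2) = 0x78023
s_2 = InvRound(s_1, k_1) = 0x70F24
s_3 = InvRound(s_2, k_0) = 0x19369

0x19369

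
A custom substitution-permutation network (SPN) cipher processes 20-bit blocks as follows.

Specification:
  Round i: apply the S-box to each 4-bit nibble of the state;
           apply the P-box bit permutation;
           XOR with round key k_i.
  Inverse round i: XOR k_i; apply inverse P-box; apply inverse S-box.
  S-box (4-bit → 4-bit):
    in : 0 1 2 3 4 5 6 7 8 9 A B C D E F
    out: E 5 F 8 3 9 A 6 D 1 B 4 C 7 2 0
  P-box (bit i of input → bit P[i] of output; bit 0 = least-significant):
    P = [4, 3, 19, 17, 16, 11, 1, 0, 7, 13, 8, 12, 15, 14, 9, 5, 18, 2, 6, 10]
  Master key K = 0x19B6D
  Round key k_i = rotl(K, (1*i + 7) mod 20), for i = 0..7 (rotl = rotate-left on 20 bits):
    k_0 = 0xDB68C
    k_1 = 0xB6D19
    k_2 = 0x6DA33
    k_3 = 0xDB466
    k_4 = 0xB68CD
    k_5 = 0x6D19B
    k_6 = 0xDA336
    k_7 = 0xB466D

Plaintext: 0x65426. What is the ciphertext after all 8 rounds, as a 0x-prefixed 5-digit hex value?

s_0 = plaintext = 0x65426
s_1 = Round(s_0, k_0) = 0xE1A23
s_2 = Round(s_1, k_1) = 0x8D79E
s_3 = Round(s_2, k_2) = 0x33D7B
s_4 = Round(s_3, k_3) = 0x599C4
s_5 = Round(s_4, k_4) = 0xFEC56
s_6 = Round(s_5, k_5) = 0x58092
s_7 = Round(s_6, k_6) = 0x2140E
s_8 = Round(s_7, k_7) = 0xFE8A2

0xFE8A2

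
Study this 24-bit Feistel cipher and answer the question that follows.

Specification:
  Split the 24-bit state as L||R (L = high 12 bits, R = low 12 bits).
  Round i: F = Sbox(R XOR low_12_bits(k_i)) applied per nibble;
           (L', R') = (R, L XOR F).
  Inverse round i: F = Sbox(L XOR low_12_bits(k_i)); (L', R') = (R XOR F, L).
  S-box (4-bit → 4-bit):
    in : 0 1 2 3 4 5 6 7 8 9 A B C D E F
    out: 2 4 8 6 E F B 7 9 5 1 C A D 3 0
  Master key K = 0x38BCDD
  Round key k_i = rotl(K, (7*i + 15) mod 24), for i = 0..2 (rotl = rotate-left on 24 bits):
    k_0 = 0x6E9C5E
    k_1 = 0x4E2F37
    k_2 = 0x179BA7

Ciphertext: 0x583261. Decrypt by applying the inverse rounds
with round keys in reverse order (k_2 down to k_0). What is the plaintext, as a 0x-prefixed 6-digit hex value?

s_0 = ciphertext = 0x583261
s_1 = InvRound(s_0, k_2) = 0x1EF583
s_2 = InvRound(s_1, k_1) = 0x65A1EF
s_3 = InvRound(s_2, k_0) = 0x0C165A

0x0C165A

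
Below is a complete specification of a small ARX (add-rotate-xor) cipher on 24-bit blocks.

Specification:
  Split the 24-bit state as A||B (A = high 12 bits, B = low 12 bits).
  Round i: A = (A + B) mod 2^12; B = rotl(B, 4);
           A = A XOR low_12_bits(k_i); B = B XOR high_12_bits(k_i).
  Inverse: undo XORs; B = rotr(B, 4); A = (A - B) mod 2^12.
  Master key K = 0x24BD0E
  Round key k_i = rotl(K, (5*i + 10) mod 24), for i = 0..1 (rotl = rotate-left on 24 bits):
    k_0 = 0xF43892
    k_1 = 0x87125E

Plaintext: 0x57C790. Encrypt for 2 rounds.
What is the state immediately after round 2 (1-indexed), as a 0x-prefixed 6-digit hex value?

s_0 = plaintext = 0x57C790
s_1 = Round(s_0, k_0) = 0x59E644
s_2 = Round(s_1, k_1) = 0x9BCC37

0x9BCC37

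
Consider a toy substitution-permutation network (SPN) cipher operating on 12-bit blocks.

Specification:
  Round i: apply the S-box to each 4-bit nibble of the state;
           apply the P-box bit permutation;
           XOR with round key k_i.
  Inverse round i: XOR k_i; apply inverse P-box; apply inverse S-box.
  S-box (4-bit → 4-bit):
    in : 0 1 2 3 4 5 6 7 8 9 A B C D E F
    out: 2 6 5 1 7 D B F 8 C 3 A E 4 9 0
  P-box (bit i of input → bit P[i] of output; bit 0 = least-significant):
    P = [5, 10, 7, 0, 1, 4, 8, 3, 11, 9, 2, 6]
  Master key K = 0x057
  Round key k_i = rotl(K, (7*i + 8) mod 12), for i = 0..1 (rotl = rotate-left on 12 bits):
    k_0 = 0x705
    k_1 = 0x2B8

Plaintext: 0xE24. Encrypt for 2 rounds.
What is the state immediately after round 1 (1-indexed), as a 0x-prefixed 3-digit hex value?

0xAE7

s_0 = plaintext = 0xE24
s_1 = Round(s_0, k_0) = 0xAE7
s_2 = Round(s_1, k_1) = 0xC13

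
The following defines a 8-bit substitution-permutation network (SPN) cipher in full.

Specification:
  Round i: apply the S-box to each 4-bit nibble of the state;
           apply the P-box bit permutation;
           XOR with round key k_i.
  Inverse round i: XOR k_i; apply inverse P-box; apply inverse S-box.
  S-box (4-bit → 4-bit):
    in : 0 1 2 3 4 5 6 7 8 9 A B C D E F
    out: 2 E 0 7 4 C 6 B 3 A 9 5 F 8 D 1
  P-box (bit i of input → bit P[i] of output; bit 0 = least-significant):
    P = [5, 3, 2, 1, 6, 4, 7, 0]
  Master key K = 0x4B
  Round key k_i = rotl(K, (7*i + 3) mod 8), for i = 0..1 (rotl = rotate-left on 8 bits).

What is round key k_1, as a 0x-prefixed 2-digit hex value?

K = 0x4B
k_0 = rotl(K, (7*0+3) mod 8) = rotl(K, 3) = 0x5A
k_1 = rotl(K, (7*1+3) mod 8) = rotl(K, 2) = 0x2D

0x2D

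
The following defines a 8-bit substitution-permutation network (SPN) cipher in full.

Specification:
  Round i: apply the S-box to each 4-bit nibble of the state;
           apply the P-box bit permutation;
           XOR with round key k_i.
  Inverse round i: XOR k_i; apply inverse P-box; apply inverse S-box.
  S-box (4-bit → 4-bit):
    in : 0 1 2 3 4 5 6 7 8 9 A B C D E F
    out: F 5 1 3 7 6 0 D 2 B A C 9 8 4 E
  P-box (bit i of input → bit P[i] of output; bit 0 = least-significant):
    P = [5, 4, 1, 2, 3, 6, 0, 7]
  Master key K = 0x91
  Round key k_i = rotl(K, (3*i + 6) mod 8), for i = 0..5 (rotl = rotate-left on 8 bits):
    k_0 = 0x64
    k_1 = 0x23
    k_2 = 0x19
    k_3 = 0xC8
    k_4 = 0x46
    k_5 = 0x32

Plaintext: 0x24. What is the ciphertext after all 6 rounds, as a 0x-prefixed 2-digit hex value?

s_0 = plaintext = 0x24
s_1 = Round(s_0, k_0) = 0x5E
s_2 = Round(s_1, k_1) = 0x60
s_3 = Round(s_2, k_2) = 0x2F
s_4 = Round(s_3, k_3) = 0xD6
s_5 = Round(s_4, k_4) = 0xC6
s_6 = Round(s_5, k_5) = 0xBA

0xBA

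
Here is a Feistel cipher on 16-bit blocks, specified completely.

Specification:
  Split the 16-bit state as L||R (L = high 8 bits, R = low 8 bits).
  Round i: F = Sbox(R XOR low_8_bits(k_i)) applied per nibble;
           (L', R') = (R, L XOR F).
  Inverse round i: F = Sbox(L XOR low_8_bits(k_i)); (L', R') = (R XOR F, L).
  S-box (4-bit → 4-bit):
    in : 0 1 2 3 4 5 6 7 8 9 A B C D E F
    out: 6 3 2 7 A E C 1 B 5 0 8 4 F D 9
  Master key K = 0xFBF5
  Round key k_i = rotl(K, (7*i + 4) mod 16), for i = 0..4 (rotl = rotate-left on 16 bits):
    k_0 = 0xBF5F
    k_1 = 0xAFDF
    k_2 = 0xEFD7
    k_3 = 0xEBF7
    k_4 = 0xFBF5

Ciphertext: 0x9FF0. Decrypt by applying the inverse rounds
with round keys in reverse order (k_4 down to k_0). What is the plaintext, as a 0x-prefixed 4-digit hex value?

s_0 = ciphertext = 0x9FF0
s_1 = InvRound(s_0, k_4) = 0x309F
s_2 = InvRound(s_1, k_3) = 0xDE30
s_3 = InvRound(s_2, k_2) = 0x55DE
s_4 = InvRound(s_3, k_1) = 0x6E55
s_5 = InvRound(s_4, k_0) = 0x266E

0x266E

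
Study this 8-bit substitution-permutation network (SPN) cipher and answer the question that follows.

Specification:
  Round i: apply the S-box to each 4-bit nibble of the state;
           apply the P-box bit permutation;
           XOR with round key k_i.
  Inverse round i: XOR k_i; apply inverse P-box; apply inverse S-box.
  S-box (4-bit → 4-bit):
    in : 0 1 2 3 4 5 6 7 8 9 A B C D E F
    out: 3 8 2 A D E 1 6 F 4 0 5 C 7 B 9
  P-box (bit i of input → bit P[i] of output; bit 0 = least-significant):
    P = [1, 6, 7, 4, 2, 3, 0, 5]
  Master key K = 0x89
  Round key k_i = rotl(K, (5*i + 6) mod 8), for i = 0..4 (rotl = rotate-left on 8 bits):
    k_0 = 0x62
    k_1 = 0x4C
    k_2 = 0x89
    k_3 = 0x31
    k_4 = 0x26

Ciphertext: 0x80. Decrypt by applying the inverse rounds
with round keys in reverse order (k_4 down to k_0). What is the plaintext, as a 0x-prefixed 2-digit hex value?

0xE6

s_0 = ciphertext = 0x80
s_1 = InvRound(s_0, k_4) = 0xFB
s_2 = InvRound(s_1, k_3) = 0x2D
s_3 = InvRound(s_2, k_2) = 0xF9
s_4 = InvRound(s_3, k_1) = 0x4C
s_5 = InvRound(s_4, k_0) = 0xE6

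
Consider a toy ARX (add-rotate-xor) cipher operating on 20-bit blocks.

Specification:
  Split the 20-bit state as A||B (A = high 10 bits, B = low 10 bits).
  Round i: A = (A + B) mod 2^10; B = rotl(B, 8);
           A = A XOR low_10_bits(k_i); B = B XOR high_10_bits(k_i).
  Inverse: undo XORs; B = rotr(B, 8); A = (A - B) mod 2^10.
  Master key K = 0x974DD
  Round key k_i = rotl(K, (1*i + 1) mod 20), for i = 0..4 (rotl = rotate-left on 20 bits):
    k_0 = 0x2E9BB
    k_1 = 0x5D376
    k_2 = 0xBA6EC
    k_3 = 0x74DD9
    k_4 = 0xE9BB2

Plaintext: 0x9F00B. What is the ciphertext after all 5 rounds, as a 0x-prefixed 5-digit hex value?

0x4931A

s_0 = plaintext = 0x9F00B
s_1 = Round(s_0, k_0) = 0xCF3B8
s_2 = Round(s_1, k_1) = 0x6099A
s_3 = Round(s_2, k_2) = 0x7C08F
s_4 = Round(s_3, k_3) = 0xE9AF0
s_5 = Round(s_4, k_4) = 0x4931A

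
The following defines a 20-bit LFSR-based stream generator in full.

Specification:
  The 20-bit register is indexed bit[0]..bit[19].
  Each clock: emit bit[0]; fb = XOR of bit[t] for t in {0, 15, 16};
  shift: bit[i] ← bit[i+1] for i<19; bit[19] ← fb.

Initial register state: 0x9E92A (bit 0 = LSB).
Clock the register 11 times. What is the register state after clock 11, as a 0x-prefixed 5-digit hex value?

reg_0 = 0x9E92A
clock 1: out=0, reg = 0x4F495
clock 2: out=1, reg = 0x27A4A
clock 3: out=0, reg = 0x13D25
clock 4: out=1, reg = 0x09E92
clock 5: out=0, reg = 0x84F49
clock 6: out=1, reg = 0xC27A4
clock 7: out=0, reg = 0x613D2
clock 8: out=0, reg = 0x309E9
clock 9: out=1, reg = 0x184F4
clock 10: out=0, reg = 0x0C27A
clock 11: out=0, reg = 0x8613D

0x8613D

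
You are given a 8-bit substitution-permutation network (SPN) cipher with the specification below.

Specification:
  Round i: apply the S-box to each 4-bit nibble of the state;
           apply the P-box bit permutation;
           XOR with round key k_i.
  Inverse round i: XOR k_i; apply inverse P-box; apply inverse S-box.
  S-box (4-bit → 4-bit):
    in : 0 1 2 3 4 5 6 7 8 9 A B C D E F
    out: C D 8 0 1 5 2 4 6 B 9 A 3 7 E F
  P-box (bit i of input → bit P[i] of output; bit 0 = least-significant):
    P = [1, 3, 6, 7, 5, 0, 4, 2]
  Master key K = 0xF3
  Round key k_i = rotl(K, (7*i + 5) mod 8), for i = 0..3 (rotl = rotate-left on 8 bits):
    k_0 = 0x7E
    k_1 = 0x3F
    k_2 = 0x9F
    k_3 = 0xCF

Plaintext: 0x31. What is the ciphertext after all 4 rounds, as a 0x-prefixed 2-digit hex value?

0x35

s_0 = plaintext = 0x31
s_1 = Round(s_0, k_0) = 0xBC
s_2 = Round(s_1, k_1) = 0x30
s_3 = Round(s_2, k_2) = 0x5F
s_4 = Round(s_3, k_3) = 0x35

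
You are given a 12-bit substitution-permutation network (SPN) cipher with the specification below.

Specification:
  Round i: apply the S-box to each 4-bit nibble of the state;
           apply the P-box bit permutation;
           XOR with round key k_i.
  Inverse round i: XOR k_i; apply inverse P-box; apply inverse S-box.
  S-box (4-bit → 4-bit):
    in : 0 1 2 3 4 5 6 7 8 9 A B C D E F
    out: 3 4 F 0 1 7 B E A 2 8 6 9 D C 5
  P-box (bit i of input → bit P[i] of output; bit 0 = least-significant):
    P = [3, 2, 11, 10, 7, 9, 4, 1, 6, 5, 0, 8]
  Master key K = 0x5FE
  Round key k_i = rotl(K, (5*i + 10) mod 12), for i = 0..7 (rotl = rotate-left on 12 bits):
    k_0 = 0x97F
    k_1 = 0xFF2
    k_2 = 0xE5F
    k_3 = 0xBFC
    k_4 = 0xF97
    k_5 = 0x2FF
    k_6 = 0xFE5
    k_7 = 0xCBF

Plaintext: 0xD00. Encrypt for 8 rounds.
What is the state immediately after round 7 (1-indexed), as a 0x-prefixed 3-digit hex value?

s_0 = plaintext = 0xD00
s_1 = Round(s_0, k_0) = 0xAB2
s_2 = Round(s_1, k_1) = 0x0EE
s_3 = Round(s_2, k_2) = 0x22D
s_4 = Round(s_3, k_3) = 0x407
s_5 = Round(s_4, k_4) = 0x153
s_6 = Round(s_5, k_5) = 0x06E
s_7 = Round(s_6, k_6) = 0x107
s_8 = Round(s_7, k_7) = 0x23A

0x107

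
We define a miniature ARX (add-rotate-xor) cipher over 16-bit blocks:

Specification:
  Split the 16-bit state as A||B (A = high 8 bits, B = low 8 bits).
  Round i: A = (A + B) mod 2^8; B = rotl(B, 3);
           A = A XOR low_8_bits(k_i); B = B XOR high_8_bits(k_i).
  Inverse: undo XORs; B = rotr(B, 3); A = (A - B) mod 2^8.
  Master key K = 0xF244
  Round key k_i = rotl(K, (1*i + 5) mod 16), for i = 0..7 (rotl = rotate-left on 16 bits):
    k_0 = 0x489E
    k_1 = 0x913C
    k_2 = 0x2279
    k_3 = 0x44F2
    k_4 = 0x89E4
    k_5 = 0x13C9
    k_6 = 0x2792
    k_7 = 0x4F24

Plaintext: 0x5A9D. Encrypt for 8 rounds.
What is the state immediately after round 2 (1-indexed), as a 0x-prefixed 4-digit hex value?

0x31B4

s_0 = plaintext = 0x5A9D
s_1 = Round(s_0, k_0) = 0x69A4
s_2 = Round(s_1, k_1) = 0x31B4
s_3 = Round(s_2, k_2) = 0x9C87
s_4 = Round(s_3, k_3) = 0xD178
s_5 = Round(s_4, k_4) = 0xAD4A
s_6 = Round(s_5, k_5) = 0x3E41
s_7 = Round(s_6, k_6) = 0xED2D
s_8 = Round(s_7, k_7) = 0x3E26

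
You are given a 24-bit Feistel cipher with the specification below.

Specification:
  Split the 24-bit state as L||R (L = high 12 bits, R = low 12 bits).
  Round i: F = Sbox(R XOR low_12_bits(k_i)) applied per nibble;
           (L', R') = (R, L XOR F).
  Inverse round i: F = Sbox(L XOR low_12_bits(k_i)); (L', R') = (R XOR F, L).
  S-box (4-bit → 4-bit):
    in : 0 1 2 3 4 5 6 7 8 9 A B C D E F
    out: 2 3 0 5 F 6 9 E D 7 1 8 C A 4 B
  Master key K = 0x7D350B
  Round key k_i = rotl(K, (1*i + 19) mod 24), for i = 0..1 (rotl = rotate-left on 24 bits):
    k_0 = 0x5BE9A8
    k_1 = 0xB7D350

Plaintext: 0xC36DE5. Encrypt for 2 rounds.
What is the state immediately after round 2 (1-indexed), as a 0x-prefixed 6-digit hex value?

s_0 = plaintext = 0xC36DE5
s_1 = Round(s_0, k_0) = 0xDE53CC
s_2 = Round(s_1, k_1) = 0x3CCF99

0x3CCF99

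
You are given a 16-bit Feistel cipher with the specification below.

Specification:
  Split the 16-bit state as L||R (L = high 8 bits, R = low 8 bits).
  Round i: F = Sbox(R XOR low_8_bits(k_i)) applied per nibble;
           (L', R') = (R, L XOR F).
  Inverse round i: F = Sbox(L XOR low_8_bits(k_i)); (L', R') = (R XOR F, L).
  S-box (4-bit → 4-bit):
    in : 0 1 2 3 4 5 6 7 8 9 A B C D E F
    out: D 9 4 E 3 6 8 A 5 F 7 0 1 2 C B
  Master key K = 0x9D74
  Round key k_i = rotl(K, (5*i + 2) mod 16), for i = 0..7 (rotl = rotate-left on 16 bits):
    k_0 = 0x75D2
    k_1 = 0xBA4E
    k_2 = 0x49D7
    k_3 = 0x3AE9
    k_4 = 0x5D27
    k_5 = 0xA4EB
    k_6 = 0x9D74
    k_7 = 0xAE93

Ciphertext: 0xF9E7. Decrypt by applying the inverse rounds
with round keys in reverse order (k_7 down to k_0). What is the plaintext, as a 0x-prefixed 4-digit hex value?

0x913E

s_0 = ciphertext = 0xF9E7
s_1 = InvRound(s_0, k_7) = 0x60F9
s_2 = InvRound(s_1, k_6) = 0x6A60
s_3 = InvRound(s_2, k_5) = 0x396A
s_4 = InvRound(s_3, k_4) = 0xF639
s_5 = InvRound(s_4, k_3) = 0xA2F6
s_6 = InvRound(s_5, k_2) = 0x50A2
s_7 = InvRound(s_6, k_1) = 0x3E50
s_8 = InvRound(s_7, k_0) = 0x913E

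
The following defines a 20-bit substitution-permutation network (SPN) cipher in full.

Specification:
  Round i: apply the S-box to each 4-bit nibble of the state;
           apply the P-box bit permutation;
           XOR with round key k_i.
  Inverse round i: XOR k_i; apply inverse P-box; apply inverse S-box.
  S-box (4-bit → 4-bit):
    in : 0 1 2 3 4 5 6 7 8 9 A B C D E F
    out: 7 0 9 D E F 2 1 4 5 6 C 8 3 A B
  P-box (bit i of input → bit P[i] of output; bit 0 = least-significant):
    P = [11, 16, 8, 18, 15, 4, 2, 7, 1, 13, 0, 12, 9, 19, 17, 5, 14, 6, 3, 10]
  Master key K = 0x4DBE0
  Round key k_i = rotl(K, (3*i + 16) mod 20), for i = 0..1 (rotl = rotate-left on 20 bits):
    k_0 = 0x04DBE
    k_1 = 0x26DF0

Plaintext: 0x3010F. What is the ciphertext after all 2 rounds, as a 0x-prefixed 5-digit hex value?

s_0 = plaintext = 0x3010F
s_1 = Round(s_0, k_0) = 0xF83A2
s_2 = Round(s_1, k_1) = 0x431A7

0x431A7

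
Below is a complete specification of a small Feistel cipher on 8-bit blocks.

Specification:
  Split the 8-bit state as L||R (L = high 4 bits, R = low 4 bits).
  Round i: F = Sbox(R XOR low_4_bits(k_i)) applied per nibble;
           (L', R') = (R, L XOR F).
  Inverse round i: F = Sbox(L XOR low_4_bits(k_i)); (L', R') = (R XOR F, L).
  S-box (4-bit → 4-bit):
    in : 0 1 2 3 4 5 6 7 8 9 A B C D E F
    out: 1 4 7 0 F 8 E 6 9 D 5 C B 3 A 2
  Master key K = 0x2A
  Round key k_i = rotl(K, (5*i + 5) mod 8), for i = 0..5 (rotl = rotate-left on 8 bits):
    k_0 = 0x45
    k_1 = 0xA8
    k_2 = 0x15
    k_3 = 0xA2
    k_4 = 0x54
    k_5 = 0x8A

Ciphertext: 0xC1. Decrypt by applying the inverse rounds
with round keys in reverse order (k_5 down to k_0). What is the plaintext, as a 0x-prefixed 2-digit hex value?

0x74

s_0 = ciphertext = 0xC1
s_1 = InvRound(s_0, k_5) = 0xFC
s_2 = InvRound(s_1, k_4) = 0x0F
s_3 = InvRound(s_2, k_3) = 0x80
s_4 = InvRound(s_3, k_2) = 0x38
s_5 = InvRound(s_4, k_1) = 0x43
s_6 = InvRound(s_5, k_0) = 0x74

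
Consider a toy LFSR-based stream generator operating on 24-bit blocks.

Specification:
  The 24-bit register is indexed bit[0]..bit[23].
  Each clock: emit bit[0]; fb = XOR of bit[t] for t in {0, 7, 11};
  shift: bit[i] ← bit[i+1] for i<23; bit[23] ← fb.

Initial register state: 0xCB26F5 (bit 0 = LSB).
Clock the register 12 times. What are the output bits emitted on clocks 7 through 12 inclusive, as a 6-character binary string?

reg_0 = 0xCB26F5
clock 1: out=1, reg = 0x65937A
clock 2: out=0, reg = 0x32C9BD
clock 3: out=1, reg = 0x9964DE
clock 4: out=0, reg = 0xCCB26F
clock 5: out=1, reg = 0xE65937
clock 6: out=1, reg = 0x732C9B
clock 7: out=1, reg = 0xB9964D
clock 8: out=1, reg = 0xDCCB26
clock 9: out=0, reg = 0xEE6593
clock 10: out=1, reg = 0x7732C9
clock 11: out=1, reg = 0x3B9964
clock 12: out=0, reg = 0x9DCCB2

110110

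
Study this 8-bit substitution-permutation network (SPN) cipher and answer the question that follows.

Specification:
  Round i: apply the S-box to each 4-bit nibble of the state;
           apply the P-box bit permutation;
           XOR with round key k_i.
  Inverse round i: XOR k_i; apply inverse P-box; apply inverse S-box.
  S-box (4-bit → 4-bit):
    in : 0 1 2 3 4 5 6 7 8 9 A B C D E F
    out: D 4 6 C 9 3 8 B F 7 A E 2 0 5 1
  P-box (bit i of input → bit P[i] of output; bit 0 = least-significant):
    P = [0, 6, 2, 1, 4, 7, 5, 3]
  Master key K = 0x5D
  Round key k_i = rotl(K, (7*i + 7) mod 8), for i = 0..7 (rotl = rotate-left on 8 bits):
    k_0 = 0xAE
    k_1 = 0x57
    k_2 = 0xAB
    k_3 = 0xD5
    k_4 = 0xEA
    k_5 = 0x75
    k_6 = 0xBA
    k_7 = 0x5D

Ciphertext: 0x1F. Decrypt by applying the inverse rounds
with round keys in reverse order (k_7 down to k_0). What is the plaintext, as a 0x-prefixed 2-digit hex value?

0xFF

s_0 = ciphertext = 0x1F
s_1 = InvRound(s_0, k_7) = 0xDA
s_2 = InvRound(s_1, k_6) = 0x1C
s_3 = InvRound(s_2, k_5) = 0x35
s_4 = InvRound(s_3, k_4) = 0x78
s_5 = InvRound(s_4, k_3) = 0xBE
s_6 = InvRound(s_5, k_2) = 0xFE
s_7 = InvRound(s_6, k_1) = 0xBF
s_8 = InvRound(s_7, k_0) = 0xFF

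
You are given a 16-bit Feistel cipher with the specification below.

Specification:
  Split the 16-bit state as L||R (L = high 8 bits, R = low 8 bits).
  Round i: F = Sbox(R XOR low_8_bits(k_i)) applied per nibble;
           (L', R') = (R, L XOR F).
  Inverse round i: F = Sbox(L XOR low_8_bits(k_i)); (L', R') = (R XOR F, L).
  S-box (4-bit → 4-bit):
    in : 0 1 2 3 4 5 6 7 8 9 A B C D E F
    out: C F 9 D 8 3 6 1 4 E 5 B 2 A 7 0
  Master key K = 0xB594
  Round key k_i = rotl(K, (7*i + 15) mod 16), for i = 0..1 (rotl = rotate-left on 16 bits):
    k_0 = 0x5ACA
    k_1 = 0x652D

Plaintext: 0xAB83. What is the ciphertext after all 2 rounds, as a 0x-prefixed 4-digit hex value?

s_0 = plaintext = 0xAB83
s_1 = Round(s_0, k_0) = 0x8325
s_2 = Round(s_1, k_1) = 0x2547

0x2547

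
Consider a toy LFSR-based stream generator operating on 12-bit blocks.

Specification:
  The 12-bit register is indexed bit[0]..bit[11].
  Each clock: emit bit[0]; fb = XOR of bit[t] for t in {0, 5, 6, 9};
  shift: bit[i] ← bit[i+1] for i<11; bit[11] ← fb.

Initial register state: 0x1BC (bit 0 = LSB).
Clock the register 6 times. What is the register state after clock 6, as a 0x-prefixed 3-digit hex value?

0x3C6

reg_0 = 0x1BC
clock 1: out=0, reg = 0x8DE
clock 2: out=0, reg = 0xC6F
clock 3: out=1, reg = 0xE37
clock 4: out=1, reg = 0xF1B
clock 5: out=1, reg = 0x78D
clock 6: out=1, reg = 0x3C6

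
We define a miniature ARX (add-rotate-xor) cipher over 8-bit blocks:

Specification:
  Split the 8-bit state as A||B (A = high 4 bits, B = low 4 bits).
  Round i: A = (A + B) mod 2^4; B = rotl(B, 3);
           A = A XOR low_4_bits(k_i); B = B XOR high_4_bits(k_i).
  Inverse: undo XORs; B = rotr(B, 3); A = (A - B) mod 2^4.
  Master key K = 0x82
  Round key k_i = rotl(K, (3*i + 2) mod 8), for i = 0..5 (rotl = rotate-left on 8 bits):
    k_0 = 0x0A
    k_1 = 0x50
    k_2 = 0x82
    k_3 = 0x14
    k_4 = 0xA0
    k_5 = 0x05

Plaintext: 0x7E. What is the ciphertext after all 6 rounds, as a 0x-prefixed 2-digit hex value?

s_0 = plaintext = 0x7E
s_1 = Round(s_0, k_0) = 0xF7
s_2 = Round(s_1, k_1) = 0x6E
s_3 = Round(s_2, k_2) = 0x6F
s_4 = Round(s_3, k_3) = 0x1E
s_5 = Round(s_4, k_4) = 0xFD
s_6 = Round(s_5, k_5) = 0x9E

0x9E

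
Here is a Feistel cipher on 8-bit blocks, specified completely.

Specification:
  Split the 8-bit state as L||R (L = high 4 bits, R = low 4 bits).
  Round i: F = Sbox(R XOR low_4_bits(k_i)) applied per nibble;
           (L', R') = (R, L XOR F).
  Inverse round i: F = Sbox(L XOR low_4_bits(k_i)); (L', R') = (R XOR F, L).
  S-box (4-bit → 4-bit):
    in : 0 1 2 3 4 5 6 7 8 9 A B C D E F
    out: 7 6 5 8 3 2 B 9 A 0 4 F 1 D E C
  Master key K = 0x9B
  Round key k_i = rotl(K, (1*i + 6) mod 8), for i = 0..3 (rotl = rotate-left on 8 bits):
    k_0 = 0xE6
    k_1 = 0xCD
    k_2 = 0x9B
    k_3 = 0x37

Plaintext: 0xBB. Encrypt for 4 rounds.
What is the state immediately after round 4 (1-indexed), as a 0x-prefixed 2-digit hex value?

s_0 = plaintext = 0xBB
s_1 = Round(s_0, k_0) = 0xB6
s_2 = Round(s_1, k_1) = 0x64
s_3 = Round(s_2, k_2) = 0x4A
s_4 = Round(s_3, k_3) = 0xA9

0xA9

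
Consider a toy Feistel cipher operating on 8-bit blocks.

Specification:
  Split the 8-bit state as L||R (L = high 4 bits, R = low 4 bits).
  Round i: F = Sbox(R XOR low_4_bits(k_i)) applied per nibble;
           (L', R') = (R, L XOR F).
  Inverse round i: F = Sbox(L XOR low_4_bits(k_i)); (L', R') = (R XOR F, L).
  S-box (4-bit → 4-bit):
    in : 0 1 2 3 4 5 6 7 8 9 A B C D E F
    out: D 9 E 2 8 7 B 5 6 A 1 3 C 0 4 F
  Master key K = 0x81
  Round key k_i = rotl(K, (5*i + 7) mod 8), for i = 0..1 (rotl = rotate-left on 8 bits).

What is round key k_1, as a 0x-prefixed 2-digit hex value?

K = 0x81
k_0 = rotl(K, (5*0+7) mod 8) = rotl(K, 7) = 0xC0
k_1 = rotl(K, (5*1+7) mod 8) = rotl(K, 4) = 0x18

0x18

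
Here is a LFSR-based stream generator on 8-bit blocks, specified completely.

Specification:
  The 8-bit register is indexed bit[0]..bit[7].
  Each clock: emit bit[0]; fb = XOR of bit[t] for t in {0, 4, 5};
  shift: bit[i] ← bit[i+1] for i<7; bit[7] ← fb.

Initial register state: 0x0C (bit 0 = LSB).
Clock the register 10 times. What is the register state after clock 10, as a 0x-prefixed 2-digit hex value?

0xEB

reg_0 = 0x0C
clock 1: out=0, reg = 0x06
clock 2: out=0, reg = 0x03
clock 3: out=1, reg = 0x81
clock 4: out=1, reg = 0xC0
clock 5: out=0, reg = 0x60
clock 6: out=0, reg = 0xB0
clock 7: out=0, reg = 0x58
clock 8: out=0, reg = 0xAC
clock 9: out=0, reg = 0xD6
clock 10: out=0, reg = 0xEB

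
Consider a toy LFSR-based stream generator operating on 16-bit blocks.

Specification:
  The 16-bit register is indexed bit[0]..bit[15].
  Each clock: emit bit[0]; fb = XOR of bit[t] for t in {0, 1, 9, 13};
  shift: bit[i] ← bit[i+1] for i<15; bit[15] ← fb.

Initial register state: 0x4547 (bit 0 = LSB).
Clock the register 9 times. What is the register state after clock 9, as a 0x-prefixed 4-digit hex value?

reg_0 = 0x4547
clock 1: out=1, reg = 0x22A3
clock 2: out=1, reg = 0x1151
clock 3: out=1, reg = 0x88A8
clock 4: out=0, reg = 0x4454
clock 5: out=0, reg = 0x222A
clock 6: out=0, reg = 0x9115
clock 7: out=1, reg = 0xC88A
clock 8: out=0, reg = 0xE445
clock 9: out=1, reg = 0x7222

0x7222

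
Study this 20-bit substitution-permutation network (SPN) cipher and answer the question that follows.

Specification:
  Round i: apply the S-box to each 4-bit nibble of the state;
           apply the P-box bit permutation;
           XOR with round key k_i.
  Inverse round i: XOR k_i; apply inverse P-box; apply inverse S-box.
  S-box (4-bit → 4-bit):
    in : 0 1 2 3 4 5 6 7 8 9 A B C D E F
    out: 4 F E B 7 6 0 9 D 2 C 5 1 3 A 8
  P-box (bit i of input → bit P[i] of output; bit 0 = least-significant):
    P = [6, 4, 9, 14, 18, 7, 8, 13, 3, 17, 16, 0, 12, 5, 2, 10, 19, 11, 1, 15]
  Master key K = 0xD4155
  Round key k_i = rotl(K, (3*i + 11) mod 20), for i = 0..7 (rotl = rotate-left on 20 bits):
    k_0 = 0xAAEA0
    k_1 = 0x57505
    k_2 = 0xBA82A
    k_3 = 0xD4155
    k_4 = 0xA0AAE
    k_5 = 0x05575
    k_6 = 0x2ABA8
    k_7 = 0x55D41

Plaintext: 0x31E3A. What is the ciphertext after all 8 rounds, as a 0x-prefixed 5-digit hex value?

s_0 = plaintext = 0x31E3A
s_1 = Round(s_0, k_0) = 0x45005
s_2 = Round(s_1, k_1) = 0xC7E33
s_3 = Round(s_2, k_2) = 0x5DCFB
s_4 = Round(s_3, k_3) = 0xD7B3F
s_5 = Round(s_4, k_4) = 0x77626
s_6 = Round(s_5, k_5) = 0x8E0F5
s_7 = Round(s_6, k_6) = 0xB0D9A
s_8 = Round(s_7, k_7) = 0xF1FCF

0xF1FCF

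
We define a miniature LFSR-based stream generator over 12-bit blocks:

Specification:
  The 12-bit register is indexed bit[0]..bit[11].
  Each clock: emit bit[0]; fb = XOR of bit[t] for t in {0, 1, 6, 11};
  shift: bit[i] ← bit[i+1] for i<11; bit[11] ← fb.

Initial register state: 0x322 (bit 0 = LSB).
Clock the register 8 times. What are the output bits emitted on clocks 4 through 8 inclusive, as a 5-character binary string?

reg_0 = 0x322
clock 1: out=0, reg = 0x991
clock 2: out=1, reg = 0x4C8
clock 3: out=0, reg = 0xA64
clock 4: out=0, reg = 0x532
clock 5: out=0, reg = 0xA99
clock 6: out=1, reg = 0x54C
clock 7: out=0, reg = 0xAA6
clock 8: out=0, reg = 0x553

00100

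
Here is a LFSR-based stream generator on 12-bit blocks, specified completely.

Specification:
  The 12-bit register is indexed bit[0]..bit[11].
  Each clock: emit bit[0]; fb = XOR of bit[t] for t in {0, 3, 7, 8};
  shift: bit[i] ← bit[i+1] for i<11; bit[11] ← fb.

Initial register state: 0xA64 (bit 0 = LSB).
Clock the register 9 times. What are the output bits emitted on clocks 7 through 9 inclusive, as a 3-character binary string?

reg_0 = 0xA64
clock 1: out=0, reg = 0x532
clock 2: out=0, reg = 0xA99
clock 3: out=1, reg = 0xD4C
clock 4: out=0, reg = 0x6A6
clock 5: out=0, reg = 0xB53
clock 6: out=1, reg = 0x5A9
clock 7: out=1, reg = 0x2D4
clock 8: out=0, reg = 0x96A
clock 9: out=0, reg = 0x4B5

100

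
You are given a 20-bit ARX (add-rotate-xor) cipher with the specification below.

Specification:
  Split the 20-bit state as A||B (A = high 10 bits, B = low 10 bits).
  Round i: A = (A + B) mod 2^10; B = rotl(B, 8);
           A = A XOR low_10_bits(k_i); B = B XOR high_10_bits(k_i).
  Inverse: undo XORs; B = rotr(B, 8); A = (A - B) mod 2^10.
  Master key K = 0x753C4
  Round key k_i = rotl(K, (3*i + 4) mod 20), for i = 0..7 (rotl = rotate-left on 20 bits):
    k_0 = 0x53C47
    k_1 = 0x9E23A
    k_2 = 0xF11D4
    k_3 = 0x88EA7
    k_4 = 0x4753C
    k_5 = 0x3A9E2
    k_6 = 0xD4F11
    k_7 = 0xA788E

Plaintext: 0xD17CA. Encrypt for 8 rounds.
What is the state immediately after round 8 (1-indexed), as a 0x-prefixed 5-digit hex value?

s_0 = plaintext = 0xD17CA
s_1 = Round(s_0, k_0) = 0xD23BD
s_2 = Round(s_1, k_1) = 0x4FF97
s_3 = Round(s_2, k_2) = 0x40821
s_4 = Round(s_3, k_3) = 0xE132B
s_5 = Round(s_4, k_4) = 0xE4ED7
s_6 = Round(s_5, k_5) = 0xE235F
s_7 = Round(s_6, k_6) = 0x7D884
s_8 = Round(s_7, k_7) = 0xBD2BF

0xBD2BF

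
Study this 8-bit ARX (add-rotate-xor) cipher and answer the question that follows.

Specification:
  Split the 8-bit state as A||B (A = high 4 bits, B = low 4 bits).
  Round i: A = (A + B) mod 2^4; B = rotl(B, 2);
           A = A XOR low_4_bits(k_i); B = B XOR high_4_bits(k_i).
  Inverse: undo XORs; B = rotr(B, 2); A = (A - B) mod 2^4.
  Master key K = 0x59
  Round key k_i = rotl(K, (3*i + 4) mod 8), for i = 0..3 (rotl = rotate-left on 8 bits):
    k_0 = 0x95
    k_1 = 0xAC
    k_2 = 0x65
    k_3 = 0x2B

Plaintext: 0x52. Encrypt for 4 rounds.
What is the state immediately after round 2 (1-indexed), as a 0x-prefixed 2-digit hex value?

0xFE

s_0 = plaintext = 0x52
s_1 = Round(s_0, k_0) = 0x21
s_2 = Round(s_1, k_1) = 0xFE
s_3 = Round(s_2, k_2) = 0x8D
s_4 = Round(s_3, k_3) = 0xE5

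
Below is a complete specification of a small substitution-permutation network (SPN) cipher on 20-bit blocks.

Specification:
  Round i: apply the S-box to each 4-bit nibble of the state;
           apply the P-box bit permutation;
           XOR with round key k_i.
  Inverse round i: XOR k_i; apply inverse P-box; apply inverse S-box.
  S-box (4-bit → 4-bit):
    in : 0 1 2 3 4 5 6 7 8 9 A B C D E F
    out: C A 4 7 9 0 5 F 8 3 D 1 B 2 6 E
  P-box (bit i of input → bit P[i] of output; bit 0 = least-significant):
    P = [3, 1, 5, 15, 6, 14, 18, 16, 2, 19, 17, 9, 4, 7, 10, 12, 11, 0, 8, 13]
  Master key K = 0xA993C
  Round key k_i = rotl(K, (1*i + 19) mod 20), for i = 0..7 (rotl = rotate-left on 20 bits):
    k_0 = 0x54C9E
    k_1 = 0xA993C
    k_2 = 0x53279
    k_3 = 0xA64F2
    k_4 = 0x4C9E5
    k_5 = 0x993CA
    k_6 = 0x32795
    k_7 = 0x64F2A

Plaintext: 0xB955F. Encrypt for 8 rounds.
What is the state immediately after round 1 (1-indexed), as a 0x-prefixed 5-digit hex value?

s_0 = plaintext = 0xB955F
s_1 = Round(s_0, k_0) = 0x5C42C
s_2 = Round(s_1, k_1) = 0xE0BA2
s_3 = Round(s_2, k_2) = 0x0271C
s_4 = Round(s_3, k_3) = 0x183FC
s_5 = Round(s_4, k_4) = 0xB39EA
s_6 = Round(s_5, k_5) = 0x55F76
s_7 = Round(s_6, k_6) = 0xC65FD
s_8 = Round(s_7, k_7) = 0x32339

0x5C42C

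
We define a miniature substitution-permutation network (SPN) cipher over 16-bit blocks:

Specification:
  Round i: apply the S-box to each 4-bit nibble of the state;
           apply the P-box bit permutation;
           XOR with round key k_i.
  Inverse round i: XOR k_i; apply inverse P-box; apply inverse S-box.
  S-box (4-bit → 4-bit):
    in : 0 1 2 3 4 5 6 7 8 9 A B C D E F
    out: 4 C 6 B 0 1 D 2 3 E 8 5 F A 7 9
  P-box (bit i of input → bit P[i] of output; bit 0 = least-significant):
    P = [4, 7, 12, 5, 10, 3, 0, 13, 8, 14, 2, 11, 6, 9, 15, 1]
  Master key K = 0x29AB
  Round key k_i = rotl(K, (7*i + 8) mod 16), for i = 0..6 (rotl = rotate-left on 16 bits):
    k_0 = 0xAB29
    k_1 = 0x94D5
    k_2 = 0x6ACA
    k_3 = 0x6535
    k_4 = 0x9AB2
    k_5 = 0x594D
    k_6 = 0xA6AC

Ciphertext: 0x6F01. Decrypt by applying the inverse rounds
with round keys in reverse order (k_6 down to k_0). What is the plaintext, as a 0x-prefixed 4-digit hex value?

0xFA0E

s_0 = ciphertext = 0x6F01
s_1 = InvRound(s_0, k_6) = 0x0C2D
s_2 = InvRound(s_1, k_5) = 0x5851
s_3 = InvRound(s_2, k_4) = 0xC70D
s_4 = InvRound(s_3, k_3) = 0x24DF
s_5 = InvRound(s_4, k_2) = 0x79B5
s_6 = InvRound(s_5, k_1) = 0xB3FA
s_7 = InvRound(s_6, k_0) = 0xFA0E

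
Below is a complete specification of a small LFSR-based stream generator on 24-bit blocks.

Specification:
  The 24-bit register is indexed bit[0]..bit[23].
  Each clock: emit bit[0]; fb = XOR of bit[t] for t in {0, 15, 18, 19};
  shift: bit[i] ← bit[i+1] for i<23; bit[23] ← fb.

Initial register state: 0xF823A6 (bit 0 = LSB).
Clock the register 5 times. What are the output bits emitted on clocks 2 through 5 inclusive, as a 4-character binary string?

reg_0 = 0xF823A6
clock 1: out=0, reg = 0xFC11D3
clock 2: out=1, reg = 0xFE08E9
clock 3: out=1, reg = 0xFF0474
clock 4: out=0, reg = 0x7F823A
clock 5: out=0, reg = 0xBFC11D

1100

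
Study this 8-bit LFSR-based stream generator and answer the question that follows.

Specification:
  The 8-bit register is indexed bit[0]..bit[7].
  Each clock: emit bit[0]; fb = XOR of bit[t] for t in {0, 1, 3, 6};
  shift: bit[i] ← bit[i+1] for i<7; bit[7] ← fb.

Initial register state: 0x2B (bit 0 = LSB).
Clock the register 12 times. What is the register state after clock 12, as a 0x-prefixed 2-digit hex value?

0x94

reg_0 = 0x2B
clock 1: out=1, reg = 0x95
clock 2: out=1, reg = 0xCA
clock 3: out=0, reg = 0xE5
clock 4: out=1, reg = 0x72
clock 5: out=0, reg = 0x39
clock 6: out=1, reg = 0x1C
clock 7: out=0, reg = 0x8E
clock 8: out=0, reg = 0x47
clock 9: out=1, reg = 0xA3
clock 10: out=1, reg = 0x51
clock 11: out=1, reg = 0x28
clock 12: out=0, reg = 0x94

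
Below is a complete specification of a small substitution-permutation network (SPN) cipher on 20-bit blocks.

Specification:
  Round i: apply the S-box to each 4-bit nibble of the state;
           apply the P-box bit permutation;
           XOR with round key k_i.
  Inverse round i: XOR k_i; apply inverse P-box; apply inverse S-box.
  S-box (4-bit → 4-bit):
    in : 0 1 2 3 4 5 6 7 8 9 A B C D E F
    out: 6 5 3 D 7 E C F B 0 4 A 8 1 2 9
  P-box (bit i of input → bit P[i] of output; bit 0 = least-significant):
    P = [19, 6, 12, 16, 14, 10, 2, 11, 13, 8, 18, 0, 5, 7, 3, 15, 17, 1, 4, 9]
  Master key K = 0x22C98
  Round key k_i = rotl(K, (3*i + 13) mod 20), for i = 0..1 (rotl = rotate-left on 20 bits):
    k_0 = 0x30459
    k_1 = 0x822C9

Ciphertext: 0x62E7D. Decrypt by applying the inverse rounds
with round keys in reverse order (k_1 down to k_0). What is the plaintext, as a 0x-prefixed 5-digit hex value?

s_0 = ciphertext = 0x62E7D
s_1 = InvRound(s_0, k_1) = 0x12A5D
s_2 = InvRound(s_1, k_0) = 0xF9D59

0xF9D59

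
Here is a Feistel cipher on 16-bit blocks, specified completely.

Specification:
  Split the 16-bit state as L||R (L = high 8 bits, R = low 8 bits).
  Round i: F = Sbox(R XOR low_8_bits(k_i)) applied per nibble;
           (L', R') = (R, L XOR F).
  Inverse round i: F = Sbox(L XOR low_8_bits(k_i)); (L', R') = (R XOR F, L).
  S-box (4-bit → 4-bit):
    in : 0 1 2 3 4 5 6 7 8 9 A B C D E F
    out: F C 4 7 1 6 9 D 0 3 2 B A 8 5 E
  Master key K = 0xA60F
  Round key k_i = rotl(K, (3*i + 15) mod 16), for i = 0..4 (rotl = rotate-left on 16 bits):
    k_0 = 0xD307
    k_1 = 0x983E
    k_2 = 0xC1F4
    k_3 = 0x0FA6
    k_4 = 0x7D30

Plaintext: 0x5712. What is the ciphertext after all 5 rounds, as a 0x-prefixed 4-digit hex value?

s_0 = plaintext = 0x5712
s_1 = Round(s_0, k_0) = 0x1291
s_2 = Round(s_1, k_1) = 0x913C
s_3 = Round(s_2, k_2) = 0x3C31
s_4 = Round(s_3, k_3) = 0x3101
s_5 = Round(s_4, k_4) = 0x014D

0x014D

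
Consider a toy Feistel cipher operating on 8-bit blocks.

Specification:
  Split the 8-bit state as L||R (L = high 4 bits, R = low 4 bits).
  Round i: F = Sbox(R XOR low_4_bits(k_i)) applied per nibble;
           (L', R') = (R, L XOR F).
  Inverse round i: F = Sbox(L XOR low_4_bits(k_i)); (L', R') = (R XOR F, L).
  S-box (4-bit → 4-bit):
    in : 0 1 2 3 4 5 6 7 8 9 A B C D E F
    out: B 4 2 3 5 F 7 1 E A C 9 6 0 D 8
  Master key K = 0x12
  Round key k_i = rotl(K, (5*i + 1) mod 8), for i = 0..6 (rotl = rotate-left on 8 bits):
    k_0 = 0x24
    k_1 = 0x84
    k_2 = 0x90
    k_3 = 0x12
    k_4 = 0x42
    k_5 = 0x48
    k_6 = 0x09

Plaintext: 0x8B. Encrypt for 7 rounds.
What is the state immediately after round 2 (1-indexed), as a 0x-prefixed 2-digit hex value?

s_0 = plaintext = 0x8B
s_1 = Round(s_0, k_0) = 0xB0
s_2 = Round(s_1, k_1) = 0x0E
s_3 = Round(s_2, k_2) = 0xED
s_4 = Round(s_3, k_3) = 0xD6
s_5 = Round(s_4, k_4) = 0x68
s_6 = Round(s_5, k_5) = 0x8D
s_7 = Round(s_6, k_6) = 0xDD

0x0E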